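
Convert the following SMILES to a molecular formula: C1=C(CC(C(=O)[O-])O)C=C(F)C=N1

Heavy atoms from the SMILES: 8 C, 1 F, 1 N, 3 O.
Implicit hydrogens by atom environment:
  3 × C (aromatic): 1 H each → 3
  2 × C (aromatic): no H
  1 × C: 2 H
  1 × C: 1 H
  1 × C: no H
  1 × F: no H
  1 × N (aromatic): no H
  1 × O: 1 H
  1 × O: no H
  1 × O (charge -1): no H
  Total hydrogens = 7.
Net charge -1.
Molecular formula: C8H7FNO3-

C8H7FNO3-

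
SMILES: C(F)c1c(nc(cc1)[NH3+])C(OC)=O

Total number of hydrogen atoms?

10

Hydrogens are implicit in SMILES; fill each atom to its normal valence:
  3 × C (aromatic): no H
  2 × C (aromatic): 1 H each → 2
  2 × O: no H
  1 × C: 3 H
  1 × C: 2 H
  1 × C: no H
  1 × F: no H
  1 × N (charge +1): 3 H
  1 × N (aromatic): no H
  Total hydrogens = 10.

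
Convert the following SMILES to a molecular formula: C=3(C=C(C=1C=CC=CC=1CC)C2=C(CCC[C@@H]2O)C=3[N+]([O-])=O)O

Heavy atoms from the SMILES: 18 C, 1 N, 4 O.
Implicit hydrogens by atom environment:
  7 × C (aromatic): no H
  5 × C (aromatic): 1 H each → 5
  4 × C: 2 H each → 8
  2 × O: 1 H each → 2
  1 × C: 3 H
  1 × C: 1 H
  1 × N (charge +1): no H
  1 × O: no H
  1 × O (charge -1): no H
  Total hydrogens = 19.
Molecular formula: C18H19NO4

C18H19NO4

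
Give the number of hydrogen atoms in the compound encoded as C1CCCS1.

8

Hydrogens are implicit in SMILES; fill each atom to its normal valence:
  4 × C: 2 H each → 8
  1 × S: no H
  Total hydrogens = 8.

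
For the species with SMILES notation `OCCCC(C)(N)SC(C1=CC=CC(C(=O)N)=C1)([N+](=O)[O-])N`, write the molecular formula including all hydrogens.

Heavy atoms from the SMILES: 13 C, 4 N, 4 O, 1 S.
Implicit hydrogens by atom environment:
  4 × C (aromatic): 1 H each → 4
  3 × C: 2 H each → 6
  3 × C: no H
  3 × N: 2 H each → 6
  2 × C (aromatic): no H
  2 × O: no H
  1 × C: 3 H
  1 × N (charge +1): no H
  1 × O: 1 H
  1 × O (charge -1): no H
  1 × S: no H
  Total hydrogens = 20.
Molecular formula: C13H20N4O4S

C13H20N4O4S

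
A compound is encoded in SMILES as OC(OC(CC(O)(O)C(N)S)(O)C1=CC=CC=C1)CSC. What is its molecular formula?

Heavy atoms from the SMILES: 13 C, 1 N, 5 O, 2 S.
Implicit hydrogens by atom environment:
  5 × C (aromatic): 1 H each → 5
  4 × O: 1 H each → 4
  2 × C: 2 H each → 4
  2 × C: 1 H each → 2
  2 × C: no H
  1 × C: 3 H
  1 × C (aromatic): no H
  1 × N: 2 H
  1 × O: no H
  1 × S: 1 H
  1 × S: no H
  Total hydrogens = 21.
Molecular formula: C13H21NO5S2

C13H21NO5S2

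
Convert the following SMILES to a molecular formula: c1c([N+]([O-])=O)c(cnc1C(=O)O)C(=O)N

Heavy atoms from the SMILES: 7 C, 3 N, 5 O.
Implicit hydrogens by atom environment:
  3 × C (aromatic): no H
  3 × O: no H
  2 × C (aromatic): 1 H each → 2
  2 × C: no H
  1 × N: 2 H
  1 × N (aromatic): no H
  1 × N (charge +1): no H
  1 × O: 1 H
  1 × O (charge -1): no H
  Total hydrogens = 5.
Molecular formula: C7H5N3O5

C7H5N3O5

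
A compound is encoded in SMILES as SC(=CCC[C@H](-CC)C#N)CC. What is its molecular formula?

Heavy atoms from the SMILES: 10 C, 1 N, 1 S.
Implicit hydrogens by atom environment:
  4 × C: 2 H each → 8
  2 × C: 3 H each → 6
  2 × C: 1 H each → 2
  2 × C: no H
  1 × N: no H
  1 × S: 1 H
  Total hydrogens = 17.
Molecular formula: C10H17NS

C10H17NS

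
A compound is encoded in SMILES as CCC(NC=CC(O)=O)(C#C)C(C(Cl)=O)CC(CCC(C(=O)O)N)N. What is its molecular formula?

C16H24ClN3O5

Heavy atoms from the SMILES: 16 C, 1 Cl, 3 N, 5 O.
Implicit hydrogens by atom environment:
  6 × C: 1 H each → 6
  5 × C: no H
  4 × C: 2 H each → 8
  3 × O: no H
  2 × N: 2 H each → 4
  2 × O: 1 H each → 2
  1 × C: 3 H
  1 × Cl: no H
  1 × N: 1 H
  Total hydrogens = 24.
Molecular formula: C16H24ClN3O5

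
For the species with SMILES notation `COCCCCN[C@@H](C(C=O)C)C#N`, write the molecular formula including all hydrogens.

Heavy atoms from the SMILES: 10 C, 2 N, 2 O.
Implicit hydrogens by atom environment:
  4 × C: 2 H each → 8
  3 × C: 1 H each → 3
  2 × C: 3 H each → 6
  2 × O: no H
  1 × C: no H
  1 × N: 1 H
  1 × N: no H
  Total hydrogens = 18.
Molecular formula: C10H18N2O2

C10H18N2O2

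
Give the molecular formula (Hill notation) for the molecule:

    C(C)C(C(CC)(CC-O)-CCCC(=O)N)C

C13H27NO2

Heavy atoms from the SMILES: 13 C, 1 N, 2 O.
Implicit hydrogens by atom environment:
  7 × C: 2 H each → 14
  3 × C: 3 H each → 9
  2 × C: no H
  1 × C: 1 H
  1 × N: 2 H
  1 × O: 1 H
  1 × O: no H
  Total hydrogens = 27.
Molecular formula: C13H27NO2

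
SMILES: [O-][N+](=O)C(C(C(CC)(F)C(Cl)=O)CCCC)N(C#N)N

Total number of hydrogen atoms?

Hydrogens are implicit in SMILES; fill each atom to its normal valence:
  4 × C: 2 H each → 8
  3 × C: no H
  2 × C: 3 H each → 6
  2 × C: 1 H each → 2
  2 × N: no H
  2 × O: no H
  1 × Cl: no H
  1 × F: no H
  1 × N: 2 H
  1 × N (charge +1): no H
  1 × O (charge -1): no H
  Total hydrogens = 18.

18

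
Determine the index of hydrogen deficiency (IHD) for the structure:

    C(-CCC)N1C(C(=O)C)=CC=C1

4

Molecular formula from the SMILES: C10H15NO.
DoU = (2C + 2 + N − H − X)/2 = (2·10 + 2 + 1 − 15 − 0)/2 = 8/2 = 4.
(Structurally: 1 ring(s) + 3 π bond(s) = 4.)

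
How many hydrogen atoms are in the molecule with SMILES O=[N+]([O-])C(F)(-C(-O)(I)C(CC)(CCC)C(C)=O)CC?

21

Hydrogens are implicit in SMILES; fill each atom to its normal valence:
  4 × C: 3 H each → 12
  4 × C: 2 H each → 8
  4 × C: no H
  2 × O: no H
  1 × F: no H
  1 × I: no H
  1 × N (charge +1): no H
  1 × O: 1 H
  1 × O (charge -1): no H
  Total hydrogens = 21.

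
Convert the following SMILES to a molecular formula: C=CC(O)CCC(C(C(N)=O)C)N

C9H18N2O2

Heavy atoms from the SMILES: 9 C, 2 N, 2 O.
Implicit hydrogens by atom environment:
  4 × C: 1 H each → 4
  3 × C: 2 H each → 6
  2 × N: 2 H each → 4
  1 × C: 3 H
  1 × C: no H
  1 × O: 1 H
  1 × O: no H
  Total hydrogens = 18.
Molecular formula: C9H18N2O2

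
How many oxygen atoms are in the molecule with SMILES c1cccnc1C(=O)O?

The symbol for oxygen appears 2 times in the SMILES.

2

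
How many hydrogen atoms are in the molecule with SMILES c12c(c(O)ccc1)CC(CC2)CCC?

18

Hydrogens are implicit in SMILES; fill each atom to its normal valence:
  5 × C: 2 H each → 10
  3 × C (aromatic): 1 H each → 3
  3 × C (aromatic): no H
  1 × C: 3 H
  1 × C: 1 H
  1 × O: 1 H
  Total hydrogens = 18.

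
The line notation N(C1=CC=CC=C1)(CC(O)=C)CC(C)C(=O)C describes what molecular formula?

C14H19NO2

Heavy atoms from the SMILES: 14 C, 1 N, 2 O.
Implicit hydrogens by atom environment:
  5 × C (aromatic): 1 H each → 5
  3 × C: 2 H each → 6
  2 × C: 3 H each → 6
  2 × C: no H
  1 × C: 1 H
  1 × C (aromatic): no H
  1 × N: no H
  1 × O: 1 H
  1 × O: no H
  Total hydrogens = 19.
Molecular formula: C14H19NO2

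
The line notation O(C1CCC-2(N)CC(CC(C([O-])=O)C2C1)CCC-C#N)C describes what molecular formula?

C16H25N2O3-

Heavy atoms from the SMILES: 16 C, 2 N, 3 O.
Implicit hydrogens by atom environment:
  8 × C: 2 H each → 16
  4 × C: 1 H each → 4
  3 × C: no H
  2 × O: no H
  1 × C: 3 H
  1 × N: 2 H
  1 × N: no H
  1 × O (charge -1): no H
  Total hydrogens = 25.
Net charge -1.
Molecular formula: C16H25N2O3-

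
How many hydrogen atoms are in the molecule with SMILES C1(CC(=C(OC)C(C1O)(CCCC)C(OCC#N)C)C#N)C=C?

Hydrogens are implicit in SMILES; fill each atom to its normal valence:
  6 × C: 2 H each → 12
  5 × C: no H
  4 × C: 1 H each → 4
  3 × C: 3 H each → 9
  2 × N: no H
  2 × O: no H
  1 × O: 1 H
  Total hydrogens = 26.

26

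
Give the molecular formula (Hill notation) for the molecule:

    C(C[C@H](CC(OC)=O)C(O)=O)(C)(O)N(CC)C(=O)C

C12H21NO6

Heavy atoms from the SMILES: 12 C, 1 N, 6 O.
Implicit hydrogens by atom environment:
  4 × C: 3 H each → 12
  4 × C: no H
  4 × O: no H
  3 × C: 2 H each → 6
  2 × O: 1 H each → 2
  1 × C: 1 H
  1 × N: no H
  Total hydrogens = 21.
Molecular formula: C12H21NO6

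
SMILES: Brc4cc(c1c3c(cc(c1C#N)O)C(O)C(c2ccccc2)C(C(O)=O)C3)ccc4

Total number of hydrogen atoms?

Hydrogens are implicit in SMILES; fill each atom to its normal valence:
  10 × C (aromatic): 1 H each → 10
  8 × C (aromatic): no H
  3 × C: 1 H each → 3
  3 × O: 1 H each → 3
  2 × C: no H
  1 × Br: no H
  1 × C: 2 H
  1 × N: no H
  1 × O: no H
  Total hydrogens = 18.

18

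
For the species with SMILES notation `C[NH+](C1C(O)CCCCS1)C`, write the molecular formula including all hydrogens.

Heavy atoms from the SMILES: 8 C, 1 N, 1 O, 1 S.
Implicit hydrogens by atom environment:
  4 × C: 2 H each → 8
  2 × C: 3 H each → 6
  2 × C: 1 H each → 2
  1 × N (charge +1): 1 H
  1 × O: 1 H
  1 × S: no H
  Total hydrogens = 18.
Net charge +1.
Molecular formula: C8H18NOS+

C8H18NOS+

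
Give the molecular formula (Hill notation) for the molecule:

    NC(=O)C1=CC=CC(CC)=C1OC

C10H13NO2

Heavy atoms from the SMILES: 10 C, 1 N, 2 O.
Implicit hydrogens by atom environment:
  3 × C (aromatic): 1 H each → 3
  3 × C (aromatic): no H
  2 × C: 3 H each → 6
  2 × O: no H
  1 × C: 2 H
  1 × C: no H
  1 × N: 2 H
  Total hydrogens = 13.
Molecular formula: C10H13NO2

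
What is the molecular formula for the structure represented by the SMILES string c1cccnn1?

C4H4N2

Heavy atoms from the SMILES: 4 C, 2 N.
Implicit hydrogens by atom environment:
  4 × C (aromatic): 1 H each → 4
  2 × N (aromatic): no H
  Total hydrogens = 4.
Molecular formula: C4H4N2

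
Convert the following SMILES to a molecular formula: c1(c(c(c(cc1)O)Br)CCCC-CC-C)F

C13H18BrFO

Heavy atoms from the SMILES: 1 Br, 13 C, 1 F, 1 O.
Implicit hydrogens by atom environment:
  6 × C: 2 H each → 12
  4 × C (aromatic): no H
  2 × C (aromatic): 1 H each → 2
  1 × Br: no H
  1 × C: 3 H
  1 × F: no H
  1 × O: 1 H
  Total hydrogens = 18.
Molecular formula: C13H18BrFO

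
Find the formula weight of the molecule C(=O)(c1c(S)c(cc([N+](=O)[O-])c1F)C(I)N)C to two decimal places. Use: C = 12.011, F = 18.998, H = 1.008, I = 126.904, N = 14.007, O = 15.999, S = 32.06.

370.14

Molecular formula: C9H8FIN2O3S.
M = 9×12.011 + 1×18.998 + 8×1.008 + 1×126.904 + 2×14.007 + 3×15.999 + 1×32.06 = 370.14 g/mol.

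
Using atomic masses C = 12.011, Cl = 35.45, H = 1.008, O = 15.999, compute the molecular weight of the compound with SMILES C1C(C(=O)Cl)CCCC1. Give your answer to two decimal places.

Molecular formula: C7H11ClO.
M = 7×12.011 + 1×35.45 + 11×1.008 + 1×15.999 = 146.61 g/mol.

146.61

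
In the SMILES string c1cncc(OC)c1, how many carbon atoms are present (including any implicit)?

The symbol for carbon appears 6 times in the SMILES. Lowercase c denotes aromatic carbon and counts toward C.

6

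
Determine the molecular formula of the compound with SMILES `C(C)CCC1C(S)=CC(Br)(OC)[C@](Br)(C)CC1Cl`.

Heavy atoms from the SMILES: 2 Br, 13 C, 1 Cl, 1 O, 1 S.
Implicit hydrogens by atom environment:
  4 × C: 2 H each → 8
  3 × C: 3 H each → 9
  3 × C: 1 H each → 3
  3 × C: no H
  2 × Br: no H
  1 × Cl: no H
  1 × O: no H
  1 × S: 1 H
  Total hydrogens = 21.
Molecular formula: C13H21Br2ClOS

C13H21Br2ClOS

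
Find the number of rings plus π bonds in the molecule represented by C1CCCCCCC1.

1

Molecular formula from the SMILES: C8H16.
DoU = (2C + 2 + N − H − X)/2 = (2·8 + 2 + 0 − 16 − 0)/2 = 2/2 = 1.
(Structurally: 1 ring(s) + 0 π bond(s) = 1.)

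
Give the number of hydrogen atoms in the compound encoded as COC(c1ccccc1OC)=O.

Hydrogens are implicit in SMILES; fill each atom to its normal valence:
  4 × C (aromatic): 1 H each → 4
  3 × O: no H
  2 × C: 3 H each → 6
  2 × C (aromatic): no H
  1 × C: no H
  Total hydrogens = 10.

10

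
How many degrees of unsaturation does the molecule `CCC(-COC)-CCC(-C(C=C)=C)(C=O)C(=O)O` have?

4

Molecular formula from the SMILES: C14H22O4.
DoU = (2C + 2 + N − H − X)/2 = (2·14 + 2 + 0 − 22 − 0)/2 = 8/2 = 4.
(Structurally: 0 ring(s) + 4 π bond(s) = 4.)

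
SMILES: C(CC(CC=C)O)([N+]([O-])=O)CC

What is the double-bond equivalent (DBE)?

2

Molecular formula from the SMILES: C8H15NO3.
DoU = (2C + 2 + N − H − X)/2 = (2·8 + 2 + 1 − 15 − 0)/2 = 4/2 = 2.
(Structurally: 0 ring(s) + 2 π bond(s) = 2.)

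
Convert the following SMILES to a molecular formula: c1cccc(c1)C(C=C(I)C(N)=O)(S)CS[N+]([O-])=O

Heavy atoms from the SMILES: 11 C, 1 I, 2 N, 3 O, 2 S.
Implicit hydrogens by atom environment:
  5 × C (aromatic): 1 H each → 5
  3 × C: no H
  2 × O: no H
  1 × C: 2 H
  1 × C: 1 H
  1 × C (aromatic): no H
  1 × I: no H
  1 × N: 2 H
  1 × N (charge +1): no H
  1 × O (charge -1): no H
  1 × S: 1 H
  1 × S: no H
  Total hydrogens = 11.
Molecular formula: C11H11IN2O3S2

C11H11IN2O3S2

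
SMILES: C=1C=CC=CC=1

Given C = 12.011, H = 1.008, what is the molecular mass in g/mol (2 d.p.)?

Molecular formula: C6H6.
M = 6×12.011 + 6×1.008 = 78.11 g/mol.

78.11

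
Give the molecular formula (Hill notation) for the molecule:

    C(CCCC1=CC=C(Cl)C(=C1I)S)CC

Heavy atoms from the SMILES: 12 C, 1 Cl, 1 I, 1 S.
Implicit hydrogens by atom environment:
  5 × C: 2 H each → 10
  4 × C (aromatic): no H
  2 × C (aromatic): 1 H each → 2
  1 × C: 3 H
  1 × Cl: no H
  1 × I: no H
  1 × S: 1 H
  Total hydrogens = 16.
Molecular formula: C12H16ClIS

C12H16ClIS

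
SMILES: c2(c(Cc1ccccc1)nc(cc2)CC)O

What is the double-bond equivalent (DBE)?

8

Molecular formula from the SMILES: C14H15NO.
DoU = (2C + 2 + N − H − X)/2 = (2·14 + 2 + 1 − 15 − 0)/2 = 16/2 = 8.
(Structurally: 2 ring(s) + 6 π bond(s) = 8.)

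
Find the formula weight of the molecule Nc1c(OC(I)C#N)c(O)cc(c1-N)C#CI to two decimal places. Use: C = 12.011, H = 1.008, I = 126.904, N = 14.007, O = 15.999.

454.99

Molecular formula: C10H7I2N3O2.
M = 10×12.011 + 7×1.008 + 2×126.904 + 3×14.007 + 2×15.999 = 454.99 g/mol.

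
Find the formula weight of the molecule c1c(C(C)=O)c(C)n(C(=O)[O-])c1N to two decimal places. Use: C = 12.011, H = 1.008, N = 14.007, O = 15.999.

181.17

Molecular formula: C8H9N2O3-.
M = 8×12.011 + 9×1.008 + 2×14.007 + 3×15.999 = 181.17 g/mol.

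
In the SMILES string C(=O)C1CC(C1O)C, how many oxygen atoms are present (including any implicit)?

The symbol for oxygen appears 2 times in the SMILES.

2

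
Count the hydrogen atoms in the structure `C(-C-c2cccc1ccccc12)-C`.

Hydrogens are implicit in SMILES; fill each atom to its normal valence:
  7 × C (aromatic): 1 H each → 7
  3 × C (aromatic): no H
  2 × C: 2 H each → 4
  1 × C: 3 H
  Total hydrogens = 14.

14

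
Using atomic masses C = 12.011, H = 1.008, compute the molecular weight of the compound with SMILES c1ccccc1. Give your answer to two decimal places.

Molecular formula: C6H6.
M = 6×12.011 + 6×1.008 = 78.11 g/mol.

78.11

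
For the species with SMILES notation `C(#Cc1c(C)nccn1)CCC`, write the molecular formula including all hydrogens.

C10H12N2

Heavy atoms from the SMILES: 10 C, 2 N.
Implicit hydrogens by atom environment:
  2 × C: 3 H each → 6
  2 × C: 2 H each → 4
  2 × C (aromatic): 1 H each → 2
  2 × C (aromatic): no H
  2 × C: no H
  2 × N (aromatic): no H
  Total hydrogens = 12.
Molecular formula: C10H12N2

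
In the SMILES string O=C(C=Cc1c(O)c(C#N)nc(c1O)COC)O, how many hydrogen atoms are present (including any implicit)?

10

Hydrogens are implicit in SMILES; fill each atom to its normal valence:
  5 × C (aromatic): no H
  3 × O: 1 H each → 3
  2 × C: 1 H each → 2
  2 × C: no H
  2 × O: no H
  1 × C: 3 H
  1 × C: 2 H
  1 × N (aromatic): no H
  1 × N: no H
  Total hydrogens = 10.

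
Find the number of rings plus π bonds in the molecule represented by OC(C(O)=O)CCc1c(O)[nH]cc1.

4

Molecular formula from the SMILES: C8H11NO4.
DoU = (2C + 2 + N − H − X)/2 = (2·8 + 2 + 1 − 11 − 0)/2 = 8/2 = 4.
(Structurally: 1 ring(s) + 3 π bond(s) = 4.)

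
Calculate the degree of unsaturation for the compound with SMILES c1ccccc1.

4

Molecular formula from the SMILES: C6H6.
DoU = (2C + 2 + N − H − X)/2 = (2·6 + 2 + 0 − 6 − 0)/2 = 8/2 = 4.
(Structurally: 1 ring(s) + 3 π bond(s) = 4.)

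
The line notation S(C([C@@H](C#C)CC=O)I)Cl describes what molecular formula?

Heavy atoms from the SMILES: 6 C, 1 Cl, 1 I, 1 O, 1 S.
Implicit hydrogens by atom environment:
  4 × C: 1 H each → 4
  1 × C: 2 H
  1 × C: no H
  1 × Cl: no H
  1 × I: no H
  1 × O: no H
  1 × S: no H
  Total hydrogens = 6.
Molecular formula: C6H6ClIOS

C6H6ClIOS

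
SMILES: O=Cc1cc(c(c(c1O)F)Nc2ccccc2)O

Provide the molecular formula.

C13H10FNO3

Heavy atoms from the SMILES: 13 C, 1 F, 1 N, 3 O.
Implicit hydrogens by atom environment:
  6 × C (aromatic): 1 H each → 6
  6 × C (aromatic): no H
  2 × O: 1 H each → 2
  1 × C: 1 H
  1 × F: no H
  1 × N: 1 H
  1 × O: no H
  Total hydrogens = 10.
Molecular formula: C13H10FNO3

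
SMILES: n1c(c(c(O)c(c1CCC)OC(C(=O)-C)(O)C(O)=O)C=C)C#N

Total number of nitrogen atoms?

The symbol for nitrogen appears 2 times in the SMILES.

2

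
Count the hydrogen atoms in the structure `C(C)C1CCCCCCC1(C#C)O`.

20

Hydrogens are implicit in SMILES; fill each atom to its normal valence:
  7 × C: 2 H each → 14
  2 × C: 1 H each → 2
  2 × C: no H
  1 × C: 3 H
  1 × O: 1 H
  Total hydrogens = 20.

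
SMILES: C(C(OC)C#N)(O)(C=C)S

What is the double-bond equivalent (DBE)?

Molecular formula from the SMILES: C6H9NO2S.
DoU = (2C + 2 + N − H − X)/2 = (2·6 + 2 + 1 − 9 − 0)/2 = 6/2 = 3.
(Structurally: 0 ring(s) + 3 π bond(s) = 3.)

3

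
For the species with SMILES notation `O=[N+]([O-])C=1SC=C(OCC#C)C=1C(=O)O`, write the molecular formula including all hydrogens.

Heavy atoms from the SMILES: 8 C, 1 N, 5 O, 1 S.
Implicit hydrogens by atom environment:
  3 × C (aromatic): no H
  3 × O: no H
  2 × C: no H
  1 × C: 2 H
  1 × C (aromatic): 1 H
  1 × C: 1 H
  1 × N (charge +1): no H
  1 × O: 1 H
  1 × O (charge -1): no H
  1 × S (aromatic): no H
  Total hydrogens = 5.
Molecular formula: C8H5NO5S

C8H5NO5S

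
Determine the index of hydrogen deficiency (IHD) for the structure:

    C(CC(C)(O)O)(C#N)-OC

Molecular formula from the SMILES: C6H11NO3.
DoU = (2C + 2 + N − H − X)/2 = (2·6 + 2 + 1 − 11 − 0)/2 = 4/2 = 2.
(Structurally: 0 ring(s) + 2 π bond(s) = 2.)

2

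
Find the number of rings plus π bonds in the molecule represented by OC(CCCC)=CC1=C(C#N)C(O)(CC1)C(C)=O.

6

Molecular formula from the SMILES: C14H19NO3.
DoU = (2C + 2 + N − H − X)/2 = (2·14 + 2 + 1 − 19 − 0)/2 = 12/2 = 6.
(Structurally: 1 ring(s) + 5 π bond(s) = 6.)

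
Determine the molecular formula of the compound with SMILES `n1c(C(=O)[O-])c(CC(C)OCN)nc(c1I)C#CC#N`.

Heavy atoms from the SMILES: 12 C, 1 I, 4 N, 3 O.
Implicit hydrogens by atom environment:
  4 × C (aromatic): no H
  4 × C: no H
  2 × C: 2 H each → 4
  2 × N (aromatic): no H
  2 × O: no H
  1 × C: 3 H
  1 × C: 1 H
  1 × I: no H
  1 × N: 2 H
  1 × N: no H
  1 × O (charge -1): no H
  Total hydrogens = 10.
Net charge -1.
Molecular formula: C12H10IN4O3-

C12H10IN4O3-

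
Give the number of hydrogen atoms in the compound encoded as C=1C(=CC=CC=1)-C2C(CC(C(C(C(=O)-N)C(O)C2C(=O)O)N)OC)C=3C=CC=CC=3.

28

Hydrogens are implicit in SMILES; fill each atom to its normal valence:
  10 × C (aromatic): 1 H each → 10
  7 × C: 1 H each → 7
  3 × O: no H
  2 × C: no H
  2 × C (aromatic): no H
  2 × N: 2 H each → 4
  2 × O: 1 H each → 2
  1 × C: 3 H
  1 × C: 2 H
  Total hydrogens = 28.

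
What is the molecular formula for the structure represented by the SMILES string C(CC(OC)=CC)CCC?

C9H18O

Heavy atoms from the SMILES: 9 C, 1 O.
Implicit hydrogens by atom environment:
  4 × C: 2 H each → 8
  3 × C: 3 H each → 9
  1 × C: 1 H
  1 × C: no H
  1 × O: no H
  Total hydrogens = 18.
Molecular formula: C9H18O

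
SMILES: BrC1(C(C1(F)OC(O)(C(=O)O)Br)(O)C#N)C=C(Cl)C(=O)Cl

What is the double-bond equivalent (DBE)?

Molecular formula from the SMILES: C9H4Br2Cl2FNO6.
DoU = (2C + 2 + N − H − X)/2 = (2·9 + 2 + 1 − 4 − 5)/2 = 12/2 = 6.
(Structurally: 1 ring(s) + 5 π bond(s) = 6.)

6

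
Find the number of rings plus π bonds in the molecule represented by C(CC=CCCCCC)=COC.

Molecular formula from the SMILES: C11H20O.
DoU = (2C + 2 + N − H − X)/2 = (2·11 + 2 + 0 − 20 − 0)/2 = 4/2 = 2.
(Structurally: 0 ring(s) + 2 π bond(s) = 2.)

2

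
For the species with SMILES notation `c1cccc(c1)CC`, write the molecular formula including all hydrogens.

Heavy atoms from the SMILES: 8 C.
Implicit hydrogens by atom environment:
  5 × C (aromatic): 1 H each → 5
  1 × C: 3 H
  1 × C: 2 H
  1 × C (aromatic): no H
  Total hydrogens = 10.
Molecular formula: C8H10

C8H10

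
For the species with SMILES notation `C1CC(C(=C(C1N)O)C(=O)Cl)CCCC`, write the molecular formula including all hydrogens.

C11H18ClNO2

Heavy atoms from the SMILES: 11 C, 1 Cl, 1 N, 2 O.
Implicit hydrogens by atom environment:
  5 × C: 2 H each → 10
  3 × C: no H
  2 × C: 1 H each → 2
  1 × C: 3 H
  1 × Cl: no H
  1 × N: 2 H
  1 × O: 1 H
  1 × O: no H
  Total hydrogens = 18.
Molecular formula: C11H18ClNO2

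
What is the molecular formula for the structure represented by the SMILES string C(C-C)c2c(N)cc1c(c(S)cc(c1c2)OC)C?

C15H19NOS

Heavy atoms from the SMILES: 15 C, 1 N, 1 O, 1 S.
Implicit hydrogens by atom environment:
  7 × C (aromatic): no H
  3 × C: 3 H each → 9
  3 × C (aromatic): 1 H each → 3
  2 × C: 2 H each → 4
  1 × N: 2 H
  1 × O: no H
  1 × S: 1 H
  Total hydrogens = 19.
Molecular formula: C15H19NOS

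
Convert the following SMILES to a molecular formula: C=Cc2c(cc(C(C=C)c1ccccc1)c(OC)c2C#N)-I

Heavy atoms from the SMILES: 19 C, 1 I, 1 N, 1 O.
Implicit hydrogens by atom environment:
  6 × C (aromatic): 1 H each → 6
  6 × C (aromatic): no H
  3 × C: 1 H each → 3
  2 × C: 2 H each → 4
  1 × C: 3 H
  1 × C: no H
  1 × I: no H
  1 × N: no H
  1 × O: no H
  Total hydrogens = 16.
Molecular formula: C19H16INO

C19H16INO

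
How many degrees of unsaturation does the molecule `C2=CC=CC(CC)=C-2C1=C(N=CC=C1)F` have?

8

Molecular formula from the SMILES: C13H12FN.
DoU = (2C + 2 + N − H − X)/2 = (2·13 + 2 + 1 − 12 − 1)/2 = 16/2 = 8.
(Structurally: 2 ring(s) + 6 π bond(s) = 8.)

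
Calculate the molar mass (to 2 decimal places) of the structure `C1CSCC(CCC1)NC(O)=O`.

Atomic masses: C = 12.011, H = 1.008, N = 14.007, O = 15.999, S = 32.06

Molecular formula: C8H15NO2S.
M = 8×12.011 + 15×1.008 + 1×14.007 + 2×15.999 + 1×32.06 = 189.27 g/mol.

189.27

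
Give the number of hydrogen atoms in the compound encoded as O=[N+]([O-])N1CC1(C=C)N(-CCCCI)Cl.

13

Hydrogens are implicit in SMILES; fill each atom to its normal valence:
  6 × C: 2 H each → 12
  2 × N: no H
  1 × C: 1 H
  1 × C: no H
  1 × Cl: no H
  1 × I: no H
  1 × N (charge +1): no H
  1 × O: no H
  1 × O (charge -1): no H
  Total hydrogens = 13.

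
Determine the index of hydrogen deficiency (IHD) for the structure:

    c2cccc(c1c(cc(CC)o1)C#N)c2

9

Molecular formula from the SMILES: C13H11NO.
DoU = (2C + 2 + N − H − X)/2 = (2·13 + 2 + 1 − 11 − 0)/2 = 18/2 = 9.
(Structurally: 2 ring(s) + 7 π bond(s) = 9.)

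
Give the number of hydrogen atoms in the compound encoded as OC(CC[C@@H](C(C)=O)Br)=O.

Hydrogens are implicit in SMILES; fill each atom to its normal valence:
  2 × C: 2 H each → 4
  2 × C: no H
  2 × O: no H
  1 × Br: no H
  1 × C: 3 H
  1 × C: 1 H
  1 × O: 1 H
  Total hydrogens = 9.

9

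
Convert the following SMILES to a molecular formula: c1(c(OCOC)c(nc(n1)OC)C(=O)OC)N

C9H13N3O5

Heavy atoms from the SMILES: 9 C, 3 N, 5 O.
Implicit hydrogens by atom environment:
  5 × O: no H
  4 × C (aromatic): no H
  3 × C: 3 H each → 9
  2 × N (aromatic): no H
  1 × C: 2 H
  1 × C: no H
  1 × N: 2 H
  Total hydrogens = 13.
Molecular formula: C9H13N3O5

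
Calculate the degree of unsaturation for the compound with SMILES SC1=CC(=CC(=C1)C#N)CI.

6

Molecular formula from the SMILES: C8H6INS.
DoU = (2C + 2 + N − H − X)/2 = (2·8 + 2 + 1 − 6 − 1)/2 = 12/2 = 6.
(Structurally: 1 ring(s) + 5 π bond(s) = 6.)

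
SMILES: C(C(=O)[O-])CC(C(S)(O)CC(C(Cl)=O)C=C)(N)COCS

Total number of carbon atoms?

12

The symbol for carbon appears 12 times in the SMILES. (Cl is a single chlorine, not C + l.)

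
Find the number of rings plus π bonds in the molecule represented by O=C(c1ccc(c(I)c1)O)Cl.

Molecular formula from the SMILES: C7H4ClIO2.
DoU = (2C + 2 + N − H − X)/2 = (2·7 + 2 + 0 − 4 − 2)/2 = 10/2 = 5.
(Structurally: 1 ring(s) + 4 π bond(s) = 5.)

5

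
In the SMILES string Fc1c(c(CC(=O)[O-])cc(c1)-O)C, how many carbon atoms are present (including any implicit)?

9

The symbol for carbon appears 9 times in the SMILES. Lowercase c denotes aromatic carbon and counts toward C.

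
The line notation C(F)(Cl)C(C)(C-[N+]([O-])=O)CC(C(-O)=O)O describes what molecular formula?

Heavy atoms from the SMILES: 7 C, 1 Cl, 1 F, 1 N, 5 O.
Implicit hydrogens by atom environment:
  2 × C: 2 H each → 4
  2 × C: 1 H each → 2
  2 × C: no H
  2 × O: 1 H each → 2
  2 × O: no H
  1 × C: 3 H
  1 × Cl: no H
  1 × F: no H
  1 × N (charge +1): no H
  1 × O (charge -1): no H
  Total hydrogens = 11.
Molecular formula: C7H11ClFNO5

C7H11ClFNO5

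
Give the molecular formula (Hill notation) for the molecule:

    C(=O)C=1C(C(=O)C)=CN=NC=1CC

C9H10N2O2

Heavy atoms from the SMILES: 9 C, 2 N, 2 O.
Implicit hydrogens by atom environment:
  3 × C (aromatic): no H
  2 × C: 3 H each → 6
  2 × N (aromatic): no H
  2 × O: no H
  1 × C: 2 H
  1 × C (aromatic): 1 H
  1 × C: 1 H
  1 × C: no H
  Total hydrogens = 10.
Molecular formula: C9H10N2O2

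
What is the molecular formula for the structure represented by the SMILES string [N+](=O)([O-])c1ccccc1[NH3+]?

C6H7N2O2+

Heavy atoms from the SMILES: 6 C, 2 N, 2 O.
Implicit hydrogens by atom environment:
  4 × C (aromatic): 1 H each → 4
  2 × C (aromatic): no H
  1 × N (charge +1): 3 H
  1 × N (charge +1): no H
  1 × O: no H
  1 × O (charge -1): no H
  Total hydrogens = 7.
Net charge +1.
Molecular formula: C6H7N2O2+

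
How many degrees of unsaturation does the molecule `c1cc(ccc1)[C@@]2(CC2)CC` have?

Molecular formula from the SMILES: C11H14.
DoU = (2C + 2 + N − H − X)/2 = (2·11 + 2 + 0 − 14 − 0)/2 = 10/2 = 5.
(Structurally: 2 ring(s) + 3 π bond(s) = 5.)

5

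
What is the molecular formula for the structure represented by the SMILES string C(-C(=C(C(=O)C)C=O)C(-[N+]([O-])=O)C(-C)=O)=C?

Heavy atoms from the SMILES: 10 C, 1 N, 5 O.
Implicit hydrogens by atom environment:
  4 × C: no H
  4 × O: no H
  3 × C: 1 H each → 3
  2 × C: 3 H each → 6
  1 × C: 2 H
  1 × N (charge +1): no H
  1 × O (charge -1): no H
  Total hydrogens = 11.
Molecular formula: C10H11NO5

C10H11NO5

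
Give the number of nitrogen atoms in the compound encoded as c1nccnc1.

2

The symbol for nitrogen appears 2 times in the SMILES.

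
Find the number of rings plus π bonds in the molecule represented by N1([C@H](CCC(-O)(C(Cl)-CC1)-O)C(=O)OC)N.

2

Molecular formula from the SMILES: C9H17ClN2O4.
DoU = (2C + 2 + N − H − X)/2 = (2·9 + 2 + 2 − 17 − 1)/2 = 4/2 = 2.
(Structurally: 1 ring(s) + 1 π bond(s) = 2.)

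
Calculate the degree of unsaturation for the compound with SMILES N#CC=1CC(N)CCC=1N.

4

Molecular formula from the SMILES: C7H11N3.
DoU = (2C + 2 + N − H − X)/2 = (2·7 + 2 + 3 − 11 − 0)/2 = 8/2 = 4.
(Structurally: 1 ring(s) + 3 π bond(s) = 4.)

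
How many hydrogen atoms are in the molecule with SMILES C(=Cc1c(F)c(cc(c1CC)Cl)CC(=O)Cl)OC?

Hydrogens are implicit in SMILES; fill each atom to its normal valence:
  5 × C (aromatic): no H
  2 × C: 3 H each → 6
  2 × C: 2 H each → 4
  2 × C: 1 H each → 2
  2 × Cl: no H
  2 × O: no H
  1 × C (aromatic): 1 H
  1 × C: no H
  1 × F: no H
  Total hydrogens = 13.

13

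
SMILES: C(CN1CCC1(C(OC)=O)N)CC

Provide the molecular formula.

C9H18N2O2

Heavy atoms from the SMILES: 9 C, 2 N, 2 O.
Implicit hydrogens by atom environment:
  5 × C: 2 H each → 10
  2 × C: 3 H each → 6
  2 × C: no H
  2 × O: no H
  1 × N: 2 H
  1 × N: no H
  Total hydrogens = 18.
Molecular formula: C9H18N2O2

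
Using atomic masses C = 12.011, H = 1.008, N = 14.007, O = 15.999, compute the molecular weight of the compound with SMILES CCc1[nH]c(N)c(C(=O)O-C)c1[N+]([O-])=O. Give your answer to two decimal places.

Molecular formula: C8H11N3O4.
M = 8×12.011 + 11×1.008 + 3×14.007 + 4×15.999 = 213.19 g/mol.

213.19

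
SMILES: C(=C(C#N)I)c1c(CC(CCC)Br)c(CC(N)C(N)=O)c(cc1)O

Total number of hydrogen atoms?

Hydrogens are implicit in SMILES; fill each atom to its normal valence:
  4 × C: 2 H each → 8
  4 × C (aromatic): no H
  3 × C: 1 H each → 3
  3 × C: no H
  2 × C (aromatic): 1 H each → 2
  2 × N: 2 H each → 4
  1 × Br: no H
  1 × C: 3 H
  1 × I: no H
  1 × N: no H
  1 × O: 1 H
  1 × O: no H
  Total hydrogens = 21.

21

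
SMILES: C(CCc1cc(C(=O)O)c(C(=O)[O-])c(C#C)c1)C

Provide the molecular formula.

Heavy atoms from the SMILES: 14 C, 4 O.
Implicit hydrogens by atom environment:
  4 × C (aromatic): no H
  3 × C: 2 H each → 6
  3 × C: no H
  2 × C (aromatic): 1 H each → 2
  2 × O: no H
  1 × C: 3 H
  1 × C: 1 H
  1 × O: 1 H
  1 × O (charge -1): no H
  Total hydrogens = 13.
Net charge -1.
Molecular formula: C14H13O4-

C14H13O4-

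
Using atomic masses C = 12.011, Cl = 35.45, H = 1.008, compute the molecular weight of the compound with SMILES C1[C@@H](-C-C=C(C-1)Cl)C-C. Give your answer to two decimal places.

144.64

Molecular formula: C8H13Cl.
M = 8×12.011 + 1×35.45 + 13×1.008 = 144.64 g/mol.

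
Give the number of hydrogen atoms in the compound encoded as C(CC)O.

8

Hydrogens are implicit in SMILES; fill each atom to its normal valence:
  2 × C: 2 H each → 4
  1 × C: 3 H
  1 × O: 1 H
  Total hydrogens = 8.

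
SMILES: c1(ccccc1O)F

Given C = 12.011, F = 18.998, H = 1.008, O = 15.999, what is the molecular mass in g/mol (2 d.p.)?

112.10

Molecular formula: C6H5FO.
M = 6×12.011 + 1×18.998 + 5×1.008 + 1×15.999 = 112.10 g/mol.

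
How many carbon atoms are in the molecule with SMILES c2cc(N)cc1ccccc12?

The symbol for carbon appears 10 times in the SMILES. Lowercase c denotes aromatic carbon and counts toward C.

10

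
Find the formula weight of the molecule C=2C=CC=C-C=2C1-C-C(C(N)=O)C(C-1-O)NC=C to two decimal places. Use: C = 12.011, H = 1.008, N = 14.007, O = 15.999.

Molecular formula: C14H18N2O2.
M = 14×12.011 + 18×1.008 + 2×14.007 + 2×15.999 = 246.31 g/mol.

246.31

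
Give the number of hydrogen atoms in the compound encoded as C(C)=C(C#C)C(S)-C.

Hydrogens are implicit in SMILES; fill each atom to its normal valence:
  3 × C: 1 H each → 3
  2 × C: 3 H each → 6
  2 × C: no H
  1 × S: 1 H
  Total hydrogens = 10.

10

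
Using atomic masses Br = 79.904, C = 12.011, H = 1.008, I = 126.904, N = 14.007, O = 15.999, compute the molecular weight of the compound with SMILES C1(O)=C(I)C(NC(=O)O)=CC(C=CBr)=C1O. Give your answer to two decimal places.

Molecular formula: C9H7BrINO4.
M = 1×79.904 + 9×12.011 + 7×1.008 + 1×126.904 + 1×14.007 + 4×15.999 = 399.97 g/mol.

399.97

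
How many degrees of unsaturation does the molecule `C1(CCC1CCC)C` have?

1

Molecular formula from the SMILES: C8H16.
DoU = (2C + 2 + N − H − X)/2 = (2·8 + 2 + 0 − 16 − 0)/2 = 2/2 = 1.
(Structurally: 1 ring(s) + 0 π bond(s) = 1.)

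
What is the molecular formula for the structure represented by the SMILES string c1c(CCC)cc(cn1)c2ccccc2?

C14H15N

Heavy atoms from the SMILES: 14 C, 1 N.
Implicit hydrogens by atom environment:
  8 × C (aromatic): 1 H each → 8
  3 × C (aromatic): no H
  2 × C: 2 H each → 4
  1 × C: 3 H
  1 × N (aromatic): no H
  Total hydrogens = 15.
Molecular formula: C14H15N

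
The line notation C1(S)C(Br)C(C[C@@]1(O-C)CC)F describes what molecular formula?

C8H14BrFOS

Heavy atoms from the SMILES: 1 Br, 8 C, 1 F, 1 O, 1 S.
Implicit hydrogens by atom environment:
  3 × C: 1 H each → 3
  2 × C: 3 H each → 6
  2 × C: 2 H each → 4
  1 × Br: no H
  1 × C: no H
  1 × F: no H
  1 × O: no H
  1 × S: 1 H
  Total hydrogens = 14.
Molecular formula: C8H14BrFOS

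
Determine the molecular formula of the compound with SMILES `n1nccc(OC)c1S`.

C5H6N2OS

Heavy atoms from the SMILES: 5 C, 2 N, 1 O, 1 S.
Implicit hydrogens by atom environment:
  2 × C (aromatic): 1 H each → 2
  2 × C (aromatic): no H
  2 × N (aromatic): no H
  1 × C: 3 H
  1 × O: no H
  1 × S: 1 H
  Total hydrogens = 6.
Molecular formula: C5H6N2OS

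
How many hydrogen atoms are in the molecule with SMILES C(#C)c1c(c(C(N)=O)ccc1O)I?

Hydrogens are implicit in SMILES; fill each atom to its normal valence:
  4 × C (aromatic): no H
  2 × C (aromatic): 1 H each → 2
  2 × C: no H
  1 × C: 1 H
  1 × I: no H
  1 × N: 2 H
  1 × O: 1 H
  1 × O: no H
  Total hydrogens = 6.

6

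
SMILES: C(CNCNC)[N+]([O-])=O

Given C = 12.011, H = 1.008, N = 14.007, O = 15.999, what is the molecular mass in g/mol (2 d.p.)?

Molecular formula: C4H11N3O2.
M = 4×12.011 + 11×1.008 + 3×14.007 + 2×15.999 = 133.15 g/mol.

133.15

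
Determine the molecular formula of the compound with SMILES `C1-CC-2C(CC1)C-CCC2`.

Heavy atoms from the SMILES: 10 C.
Implicit hydrogens by atom environment:
  8 × C: 2 H each → 16
  2 × C: 1 H each → 2
  Total hydrogens = 18.
Molecular formula: C10H18

C10H18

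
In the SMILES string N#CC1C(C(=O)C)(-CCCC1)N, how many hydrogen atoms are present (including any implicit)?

14

Hydrogens are implicit in SMILES; fill each atom to its normal valence:
  4 × C: 2 H each → 8
  3 × C: no H
  1 × C: 3 H
  1 × C: 1 H
  1 × N: 2 H
  1 × N: no H
  1 × O: no H
  Total hydrogens = 14.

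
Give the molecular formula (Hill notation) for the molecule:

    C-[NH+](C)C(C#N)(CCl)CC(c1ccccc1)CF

Heavy atoms from the SMILES: 14 C, 1 Cl, 1 F, 2 N.
Implicit hydrogens by atom environment:
  5 × C (aromatic): 1 H each → 5
  3 × C: 2 H each → 6
  2 × C: 3 H each → 6
  2 × C: no H
  1 × C: 1 H
  1 × C (aromatic): no H
  1 × Cl: no H
  1 × F: no H
  1 × N (charge +1): 1 H
  1 × N: no H
  Total hydrogens = 19.
Net charge +1.
Molecular formula: C14H19ClFN2+

C14H19ClFN2+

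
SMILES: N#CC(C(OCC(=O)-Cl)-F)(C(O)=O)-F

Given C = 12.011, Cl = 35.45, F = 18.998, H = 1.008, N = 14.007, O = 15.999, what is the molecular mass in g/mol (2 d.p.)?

227.55

Molecular formula: C6H4ClF2NO4.
M = 6×12.011 + 1×35.45 + 2×18.998 + 4×1.008 + 1×14.007 + 4×15.999 = 227.55 g/mol.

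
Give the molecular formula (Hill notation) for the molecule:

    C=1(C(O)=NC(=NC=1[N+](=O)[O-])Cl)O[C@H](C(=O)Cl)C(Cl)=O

Heavy atoms from the SMILES: 7 C, 3 Cl, 3 N, 6 O.
Implicit hydrogens by atom environment:
  4 × C (aromatic): no H
  4 × O: no H
  3 × Cl: no H
  2 × C: no H
  2 × N (aromatic): no H
  1 × C: 1 H
  1 × N (charge +1): no H
  1 × O: 1 H
  1 × O (charge -1): no H
  Total hydrogens = 2.
Molecular formula: C7H2Cl3N3O6

C7H2Cl3N3O6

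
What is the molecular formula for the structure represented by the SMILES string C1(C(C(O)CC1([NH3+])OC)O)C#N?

C7H13N2O3+

Heavy atoms from the SMILES: 7 C, 2 N, 3 O.
Implicit hydrogens by atom environment:
  3 × C: 1 H each → 3
  2 × C: no H
  2 × O: 1 H each → 2
  1 × C: 3 H
  1 × C: 2 H
  1 × N (charge +1): 3 H
  1 × N: no H
  1 × O: no H
  Total hydrogens = 13.
Net charge +1.
Molecular formula: C7H13N2O3+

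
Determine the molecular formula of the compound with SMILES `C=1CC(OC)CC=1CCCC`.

Heavy atoms from the SMILES: 10 C, 1 O.
Implicit hydrogens by atom environment:
  5 × C: 2 H each → 10
  2 × C: 3 H each → 6
  2 × C: 1 H each → 2
  1 × C: no H
  1 × O: no H
  Total hydrogens = 18.
Molecular formula: C10H18O

C10H18O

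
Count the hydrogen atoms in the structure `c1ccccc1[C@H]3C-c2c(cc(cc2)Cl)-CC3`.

Hydrogens are implicit in SMILES; fill each atom to its normal valence:
  8 × C (aromatic): 1 H each → 8
  4 × C (aromatic): no H
  3 × C: 2 H each → 6
  1 × C: 1 H
  1 × Cl: no H
  Total hydrogens = 15.

15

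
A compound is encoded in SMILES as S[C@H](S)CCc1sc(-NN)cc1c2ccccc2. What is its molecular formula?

Heavy atoms from the SMILES: 13 C, 2 N, 3 S.
Implicit hydrogens by atom environment:
  6 × C (aromatic): 1 H each → 6
  4 × C (aromatic): no H
  2 × C: 2 H each → 4
  2 × S: 1 H each → 2
  1 × C: 1 H
  1 × N: 2 H
  1 × N: 1 H
  1 × S (aromatic): no H
  Total hydrogens = 16.
Molecular formula: C13H16N2S3

C13H16N2S3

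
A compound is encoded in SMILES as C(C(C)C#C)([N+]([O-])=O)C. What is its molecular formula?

C6H9NO2

Heavy atoms from the SMILES: 6 C, 1 N, 2 O.
Implicit hydrogens by atom environment:
  3 × C: 1 H each → 3
  2 × C: 3 H each → 6
  1 × C: no H
  1 × N (charge +1): no H
  1 × O: no H
  1 × O (charge -1): no H
  Total hydrogens = 9.
Molecular formula: C6H9NO2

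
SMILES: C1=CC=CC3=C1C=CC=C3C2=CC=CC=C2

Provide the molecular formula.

C16H12

Heavy atoms from the SMILES: 16 C.
Implicit hydrogens by atom environment:
  12 × C (aromatic): 1 H each → 12
  4 × C (aromatic): no H
  Total hydrogens = 12.
Molecular formula: C16H12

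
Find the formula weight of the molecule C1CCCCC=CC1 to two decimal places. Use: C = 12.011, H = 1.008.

Molecular formula: C8H14.
M = 8×12.011 + 14×1.008 = 110.20 g/mol.

110.20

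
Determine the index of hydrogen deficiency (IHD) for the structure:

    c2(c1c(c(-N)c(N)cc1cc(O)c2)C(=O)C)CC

Molecular formula from the SMILES: C14H16N2O2.
DoU = (2C + 2 + N − H − X)/2 = (2·14 + 2 + 2 − 16 − 0)/2 = 16/2 = 8.
(Structurally: 2 ring(s) + 6 π bond(s) = 8.)

8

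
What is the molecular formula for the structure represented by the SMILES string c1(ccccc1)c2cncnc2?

C10H8N2

Heavy atoms from the SMILES: 10 C, 2 N.
Implicit hydrogens by atom environment:
  8 × C (aromatic): 1 H each → 8
  2 × C (aromatic): no H
  2 × N (aromatic): no H
  Total hydrogens = 8.
Molecular formula: C10H8N2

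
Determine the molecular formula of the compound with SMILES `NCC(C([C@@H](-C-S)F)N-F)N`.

Heavy atoms from the SMILES: 5 C, 2 F, 3 N, 1 S.
Implicit hydrogens by atom environment:
  3 × C: 1 H each → 3
  2 × C: 2 H each → 4
  2 × F: no H
  2 × N: 2 H each → 4
  1 × N: 1 H
  1 × S: 1 H
  Total hydrogens = 13.
Molecular formula: C5H13F2N3S

C5H13F2N3S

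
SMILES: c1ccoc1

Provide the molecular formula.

Heavy atoms from the SMILES: 4 C, 1 O.
Implicit hydrogens by atom environment:
  4 × C (aromatic): 1 H each → 4
  1 × O (aromatic): no H
  Total hydrogens = 4.
Molecular formula: C4H4O

C4H4O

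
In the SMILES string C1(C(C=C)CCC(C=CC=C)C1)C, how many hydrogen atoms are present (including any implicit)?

20

Hydrogens are implicit in SMILES; fill each atom to its normal valence:
  7 × C: 1 H each → 7
  5 × C: 2 H each → 10
  1 × C: 3 H
  Total hydrogens = 20.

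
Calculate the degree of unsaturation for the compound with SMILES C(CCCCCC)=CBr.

1

Molecular formula from the SMILES: C8H15Br.
DoU = (2C + 2 + N − H − X)/2 = (2·8 + 2 + 0 − 15 − 1)/2 = 2/2 = 1.
(Structurally: 0 ring(s) + 1 π bond(s) = 1.)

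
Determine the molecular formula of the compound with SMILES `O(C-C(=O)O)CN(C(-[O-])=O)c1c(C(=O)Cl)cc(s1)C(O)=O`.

C10H7ClNO8S-

Heavy atoms from the SMILES: 10 C, 1 Cl, 1 N, 8 O, 1 S.
Implicit hydrogens by atom environment:
  5 × O: no H
  4 × C: no H
  3 × C (aromatic): no H
  2 × C: 2 H each → 4
  2 × O: 1 H each → 2
  1 × C (aromatic): 1 H
  1 × Cl: no H
  1 × N: no H
  1 × O (charge -1): no H
  1 × S (aromatic): no H
  Total hydrogens = 7.
Net charge -1.
Molecular formula: C10H7ClNO8S-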